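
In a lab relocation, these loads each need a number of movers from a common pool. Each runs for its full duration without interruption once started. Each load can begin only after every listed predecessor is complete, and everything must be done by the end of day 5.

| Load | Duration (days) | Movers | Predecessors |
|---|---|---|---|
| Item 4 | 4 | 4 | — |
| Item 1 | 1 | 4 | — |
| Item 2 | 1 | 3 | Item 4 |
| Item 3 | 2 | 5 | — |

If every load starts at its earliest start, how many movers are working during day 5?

3

At early start, day 5 has: Item 2.
Demand: 3 = 3.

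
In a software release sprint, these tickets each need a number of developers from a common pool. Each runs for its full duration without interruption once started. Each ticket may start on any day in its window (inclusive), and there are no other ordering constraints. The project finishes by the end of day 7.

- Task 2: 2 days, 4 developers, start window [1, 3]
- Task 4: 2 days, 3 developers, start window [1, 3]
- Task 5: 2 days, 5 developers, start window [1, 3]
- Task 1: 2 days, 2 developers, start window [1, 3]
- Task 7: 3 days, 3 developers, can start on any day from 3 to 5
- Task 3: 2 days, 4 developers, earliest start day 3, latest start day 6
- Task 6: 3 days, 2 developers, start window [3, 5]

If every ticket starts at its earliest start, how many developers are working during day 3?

9

At early start, day 3 has: Task 7, Task 3, Task 6.
Demand: 3 + 4 + 2 = 9.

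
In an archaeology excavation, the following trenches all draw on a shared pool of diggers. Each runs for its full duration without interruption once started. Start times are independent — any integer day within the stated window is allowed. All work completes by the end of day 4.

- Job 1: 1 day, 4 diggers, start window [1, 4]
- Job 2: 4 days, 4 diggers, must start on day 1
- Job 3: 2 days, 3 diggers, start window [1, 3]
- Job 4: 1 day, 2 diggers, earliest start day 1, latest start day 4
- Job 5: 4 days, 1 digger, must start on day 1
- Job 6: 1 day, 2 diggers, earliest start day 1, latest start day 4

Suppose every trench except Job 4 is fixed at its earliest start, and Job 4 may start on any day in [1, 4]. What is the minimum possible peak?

14

Job 4@1: d1:16  d2:8  d3:5  d4:5 → peak 16
Job 4@2: d1:14  d2:10  d3:5  d4:5 → peak 14
Job 4@3: d1:14  d2:8  d3:7  d4:5 → peak 14
Job 4@4: d1:14  d2:8  d3:5  d4:7 → peak 14
Best is Job 4@2, peak 14.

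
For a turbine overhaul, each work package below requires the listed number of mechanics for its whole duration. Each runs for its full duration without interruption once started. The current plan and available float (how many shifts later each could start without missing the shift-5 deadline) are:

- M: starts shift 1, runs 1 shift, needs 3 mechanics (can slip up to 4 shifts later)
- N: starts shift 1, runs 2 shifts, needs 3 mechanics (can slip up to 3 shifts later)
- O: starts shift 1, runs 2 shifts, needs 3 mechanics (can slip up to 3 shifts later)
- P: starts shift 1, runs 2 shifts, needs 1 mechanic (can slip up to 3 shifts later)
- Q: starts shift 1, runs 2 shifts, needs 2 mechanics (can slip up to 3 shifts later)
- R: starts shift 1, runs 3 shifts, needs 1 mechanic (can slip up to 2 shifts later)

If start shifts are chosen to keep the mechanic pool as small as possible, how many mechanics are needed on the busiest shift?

Early-start (M@1, N@1, O@1, P@1, Q@1, R@1) gives peak 13: s1:13  s2:10  s3:1  s4:0  s5:0.
Shift N→2, O→4, Q→4.
Schedule M@1, N@2, O@4, P@1, Q@4, R@1: s1:5  s2:5  s3:4  s4:5  s5:5 — peak 5.
Total mechanic-shifts = 24 over 5 shifts ⇒ peak ≥ ⌈24/5⌉ = 5, so 5 is optimal.

5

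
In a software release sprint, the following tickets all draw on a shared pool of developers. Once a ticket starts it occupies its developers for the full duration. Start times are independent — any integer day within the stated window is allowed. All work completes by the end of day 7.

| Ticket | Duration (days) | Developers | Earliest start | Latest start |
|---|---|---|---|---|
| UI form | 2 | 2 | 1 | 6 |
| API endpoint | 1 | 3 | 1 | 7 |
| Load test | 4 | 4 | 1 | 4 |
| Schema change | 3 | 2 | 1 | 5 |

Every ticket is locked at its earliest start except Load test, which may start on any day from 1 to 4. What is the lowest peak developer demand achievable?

Load test@1: d1:11  d2:8  d3:6  d4:4  d5:0  d6:0  d7:0 → peak 11
Load test@2: d1:7  d2:8  d3:6  d4:4  d5:4  d6:0  d7:0 → peak 8
Load test@3: d1:7  d2:4  d3:6  d4:4  d5:4  d6:4  d7:0 → peak 7
Load test@4: d1:7  d2:4  d3:2  d4:4  d5:4  d6:4  d7:4 → peak 7
Best is Load test@3, peak 7.

7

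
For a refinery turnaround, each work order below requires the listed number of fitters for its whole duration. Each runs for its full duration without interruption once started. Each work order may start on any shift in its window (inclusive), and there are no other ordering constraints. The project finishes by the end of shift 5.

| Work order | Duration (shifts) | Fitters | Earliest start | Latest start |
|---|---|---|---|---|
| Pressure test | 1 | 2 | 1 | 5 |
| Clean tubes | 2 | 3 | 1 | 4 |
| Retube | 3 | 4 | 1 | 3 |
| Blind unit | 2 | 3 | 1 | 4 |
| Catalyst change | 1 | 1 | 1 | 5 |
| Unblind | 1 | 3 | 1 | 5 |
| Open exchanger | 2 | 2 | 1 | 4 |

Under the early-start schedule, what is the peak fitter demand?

18

Early-start schedule: Pressure test@1, Clean tubes@1, Retube@1, Blind unit@1, Catalyst change@1, Unblind@1, Open exchanger@1.
Load per shift: shift 1: 18, shift 2: 12, shift 3: 4, shift 4: 0, shift 5: 0.
Peak is 18.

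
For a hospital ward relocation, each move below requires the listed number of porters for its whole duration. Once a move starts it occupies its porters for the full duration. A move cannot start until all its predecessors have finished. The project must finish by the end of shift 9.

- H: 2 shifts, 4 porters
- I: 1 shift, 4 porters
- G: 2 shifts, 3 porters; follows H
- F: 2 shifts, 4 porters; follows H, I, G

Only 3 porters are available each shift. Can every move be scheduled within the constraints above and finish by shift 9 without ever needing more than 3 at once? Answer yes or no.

The minimum achievable peak is 4; 3 < 4, so no feasible schedule stays within the cap.

no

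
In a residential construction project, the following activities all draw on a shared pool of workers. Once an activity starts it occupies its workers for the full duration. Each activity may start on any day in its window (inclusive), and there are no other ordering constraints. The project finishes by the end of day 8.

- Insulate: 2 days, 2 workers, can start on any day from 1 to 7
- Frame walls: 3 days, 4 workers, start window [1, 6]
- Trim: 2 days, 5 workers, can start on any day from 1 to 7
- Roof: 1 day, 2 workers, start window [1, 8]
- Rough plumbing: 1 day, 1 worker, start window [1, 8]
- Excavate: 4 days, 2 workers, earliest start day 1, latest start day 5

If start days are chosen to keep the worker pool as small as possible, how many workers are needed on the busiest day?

Early-start (Insulate@1, Frame walls@1, Trim@1, Roof@1, Rough plumbing@1, Excavate@1) gives peak 16: d1:16  d2:13  d3:6  d4:2  d5:0  d6:0  d7:0  d8:0.
Shift Trim→7, Roof→4, Rough plumbing→4, Excavate→3.
Schedule Insulate@1, Frame walls@1, Trim@7, Roof@4, Rough plumbing@4, Excavate@3: d1:6  d2:6  d3:6  d4:5  d5:2  d6:2  d7:5  d8:5 — peak 6.

6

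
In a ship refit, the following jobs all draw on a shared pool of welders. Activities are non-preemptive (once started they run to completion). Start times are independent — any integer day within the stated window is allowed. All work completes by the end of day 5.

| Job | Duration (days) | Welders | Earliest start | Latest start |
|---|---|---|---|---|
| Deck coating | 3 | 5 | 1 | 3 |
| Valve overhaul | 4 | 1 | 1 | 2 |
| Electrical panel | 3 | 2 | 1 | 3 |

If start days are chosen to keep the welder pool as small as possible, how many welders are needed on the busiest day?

Schedule Deck coating@1, Valve overhaul@1, Electrical panel@1: d1:8  d2:8  d3:8  d4:1  d5:0 — peak 8.
No arrangement of the 18 feasible schedules does better.

8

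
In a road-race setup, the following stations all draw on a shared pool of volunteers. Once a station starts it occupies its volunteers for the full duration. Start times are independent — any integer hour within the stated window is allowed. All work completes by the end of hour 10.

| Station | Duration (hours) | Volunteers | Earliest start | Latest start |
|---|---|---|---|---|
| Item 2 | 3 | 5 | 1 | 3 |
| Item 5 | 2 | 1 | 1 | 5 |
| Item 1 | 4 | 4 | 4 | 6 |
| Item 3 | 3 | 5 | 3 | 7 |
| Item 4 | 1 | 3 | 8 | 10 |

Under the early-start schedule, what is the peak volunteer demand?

Early-start schedule: Item 2@1, Item 5@1, Item 1@4, Item 3@3, Item 4@8.
Load per hour: hour 1: 6, hour 2: 6, hour 3: 10, hour 4: 9, hour 5: 9, hour 6: 4, hour 7: 4, hour 8: 3, hour 9: 0, hour 10: 0.
Peak is 10.

10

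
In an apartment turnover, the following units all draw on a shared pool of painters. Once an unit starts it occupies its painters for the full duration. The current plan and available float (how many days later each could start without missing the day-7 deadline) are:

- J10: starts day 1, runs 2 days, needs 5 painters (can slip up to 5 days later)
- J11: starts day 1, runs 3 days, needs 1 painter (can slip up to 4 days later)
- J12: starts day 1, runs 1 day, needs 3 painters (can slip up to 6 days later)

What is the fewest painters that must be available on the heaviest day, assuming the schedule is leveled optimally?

Early-start (J10@1, J11@1, J12@1) gives peak 9: d1:9  d2:6  d3:1  d4:0  d5:0  d6:0  d7:0.
Shift J11→3, J12→3.
Schedule J10@1, J11@3, J12@3: d1:5  d2:5  d3:4  d4:1  d5:1  d6:0  d7:0 — peak 5.

5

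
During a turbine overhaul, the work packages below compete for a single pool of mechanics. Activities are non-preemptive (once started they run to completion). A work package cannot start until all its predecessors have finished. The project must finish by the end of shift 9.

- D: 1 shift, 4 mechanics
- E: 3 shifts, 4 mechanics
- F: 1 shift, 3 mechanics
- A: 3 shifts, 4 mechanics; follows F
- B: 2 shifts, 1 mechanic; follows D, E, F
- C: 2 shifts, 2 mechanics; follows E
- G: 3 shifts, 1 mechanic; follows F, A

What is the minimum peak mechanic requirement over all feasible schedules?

Early-start (D@1, E@1, F@1, A@2, B@4, C@4, G@5) gives peak 11: s1:11  s2:8  s3:8  s4:7  s5:4  s6:1  s7:1  s8:0  s9:0.
Shift E→5, B→8, C→8.
Schedule D@1, E@5, F@1, A@2, B@8, C@8, G@5: s1:7  s2:4  s3:4  s4:4  s5:5  s6:5  s7:5  s8:3  s9:3 — peak 7.

7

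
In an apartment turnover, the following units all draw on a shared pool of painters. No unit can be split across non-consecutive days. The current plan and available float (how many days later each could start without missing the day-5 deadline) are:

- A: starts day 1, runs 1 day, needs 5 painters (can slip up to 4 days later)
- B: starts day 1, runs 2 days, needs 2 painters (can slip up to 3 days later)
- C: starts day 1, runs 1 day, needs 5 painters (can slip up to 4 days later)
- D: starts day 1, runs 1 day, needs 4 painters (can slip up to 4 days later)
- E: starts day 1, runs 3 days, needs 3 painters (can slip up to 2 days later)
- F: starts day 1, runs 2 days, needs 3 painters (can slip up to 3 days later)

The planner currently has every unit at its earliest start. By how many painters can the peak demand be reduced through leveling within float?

15

Early-start peak: d1:22  d2:8  d3:3  d4:0  d5:0 ⇒ 22.
Leveled (A@1, B@1, C@2, D@3, E@3, F@4): d1:7  d2:7  d3:7  d4:6  d5:6 ⇒ 7.
Reduction 22 − 7 = 15.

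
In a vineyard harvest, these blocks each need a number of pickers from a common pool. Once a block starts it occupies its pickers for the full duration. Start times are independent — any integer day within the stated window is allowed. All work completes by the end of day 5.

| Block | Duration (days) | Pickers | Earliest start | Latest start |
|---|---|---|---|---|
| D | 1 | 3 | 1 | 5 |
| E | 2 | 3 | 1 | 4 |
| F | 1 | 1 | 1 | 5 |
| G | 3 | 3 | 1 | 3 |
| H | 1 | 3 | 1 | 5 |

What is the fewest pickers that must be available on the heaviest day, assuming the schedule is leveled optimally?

Early-start (D@1, E@1, F@1, G@1, H@1) gives peak 13: d1:13  d2:6  d3:3  d4:0  d5:0.
Shift F→2, G→3, H→3.
Schedule D@1, E@1, F@2, G@3, H@3: d1:6  d2:4  d3:6  d4:3  d5:3 — peak 6.

6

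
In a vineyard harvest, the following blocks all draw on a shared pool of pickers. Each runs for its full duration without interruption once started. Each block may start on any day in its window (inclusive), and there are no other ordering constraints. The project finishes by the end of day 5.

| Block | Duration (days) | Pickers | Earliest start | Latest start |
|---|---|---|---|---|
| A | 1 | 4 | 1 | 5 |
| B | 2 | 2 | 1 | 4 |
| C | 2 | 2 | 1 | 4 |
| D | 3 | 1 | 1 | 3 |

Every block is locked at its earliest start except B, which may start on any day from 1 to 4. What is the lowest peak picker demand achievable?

B@1: d1:9  d2:5  d3:1  d4:0  d5:0 → peak 9
B@2: d1:7  d2:5  d3:3  d4:0  d5:0 → peak 7
B@3: d1:7  d2:3  d3:3  d4:2  d5:0 → peak 7
B@4: d1:7  d2:3  d3:1  d4:2  d5:2 → peak 7
Best is B@2, peak 7.

7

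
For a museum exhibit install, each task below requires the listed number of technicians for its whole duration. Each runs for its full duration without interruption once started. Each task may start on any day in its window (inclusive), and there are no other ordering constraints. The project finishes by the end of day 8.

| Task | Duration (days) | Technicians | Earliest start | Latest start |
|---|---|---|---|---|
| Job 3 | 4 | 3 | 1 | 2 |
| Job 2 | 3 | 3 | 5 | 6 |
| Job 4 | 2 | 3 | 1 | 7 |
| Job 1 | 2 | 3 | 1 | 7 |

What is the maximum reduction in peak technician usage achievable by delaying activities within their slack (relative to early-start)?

3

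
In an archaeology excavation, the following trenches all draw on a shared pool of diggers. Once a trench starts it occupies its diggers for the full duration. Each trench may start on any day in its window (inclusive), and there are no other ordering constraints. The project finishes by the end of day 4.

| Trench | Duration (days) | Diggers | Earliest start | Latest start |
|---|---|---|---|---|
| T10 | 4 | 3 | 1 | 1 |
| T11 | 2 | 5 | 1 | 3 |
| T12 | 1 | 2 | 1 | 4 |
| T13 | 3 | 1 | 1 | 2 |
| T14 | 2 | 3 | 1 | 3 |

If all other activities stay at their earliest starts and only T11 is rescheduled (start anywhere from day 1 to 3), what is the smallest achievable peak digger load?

9

T11@1: d1:14  d2:12  d3:4  d4:3 → peak 14
T11@2: d1:9  d2:12  d3:9  d4:3 → peak 12
T11@3: d1:9  d2:7  d3:9  d4:8 → peak 9
Best is T11@3, peak 9.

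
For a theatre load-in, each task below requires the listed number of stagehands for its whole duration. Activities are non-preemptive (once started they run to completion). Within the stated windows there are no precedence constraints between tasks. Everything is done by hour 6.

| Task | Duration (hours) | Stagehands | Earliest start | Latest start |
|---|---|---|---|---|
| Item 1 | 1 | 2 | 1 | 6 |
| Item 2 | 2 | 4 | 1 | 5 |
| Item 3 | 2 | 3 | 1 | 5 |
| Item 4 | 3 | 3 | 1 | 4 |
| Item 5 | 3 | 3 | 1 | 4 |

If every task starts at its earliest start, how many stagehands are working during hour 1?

At early start, hour 1 has: Item 1, Item 2, Item 3, Item 4, Item 5.
Demand: 2 + 4 + 3 + 3 + 3 = 15.

15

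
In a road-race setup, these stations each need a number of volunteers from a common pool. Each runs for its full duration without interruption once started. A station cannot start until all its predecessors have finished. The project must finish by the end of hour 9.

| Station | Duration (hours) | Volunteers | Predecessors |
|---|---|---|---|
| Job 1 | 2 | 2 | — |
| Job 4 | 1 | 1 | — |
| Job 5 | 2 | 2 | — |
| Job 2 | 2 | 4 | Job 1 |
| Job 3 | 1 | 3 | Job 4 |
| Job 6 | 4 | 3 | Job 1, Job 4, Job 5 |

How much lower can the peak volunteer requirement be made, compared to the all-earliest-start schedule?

Early-start peak: h1:5  h2:7  h3:7  h4:7  h5:3  h6:3  h7:0  h8:0  h9:0 ⇒ 7.
Leveled (Job 1@1, Job 4@1, Job 5@1, Job 2@3, Job 3@5, Job 6@6): h1:5  h2:4  h3:4  h4:4  h5:3  h6:3  h7:3  h8:3  h9:3 ⇒ 5.
Reduction 7 − 5 = 2.

2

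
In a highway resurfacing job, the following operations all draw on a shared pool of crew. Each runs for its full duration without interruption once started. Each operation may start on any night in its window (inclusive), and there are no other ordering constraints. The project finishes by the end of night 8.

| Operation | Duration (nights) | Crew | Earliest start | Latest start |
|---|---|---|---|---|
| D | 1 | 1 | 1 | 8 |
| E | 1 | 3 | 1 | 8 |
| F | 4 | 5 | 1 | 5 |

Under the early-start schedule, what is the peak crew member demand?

Early-start schedule: D@1, E@1, F@1.
Load per night: night 1: 9, night 2: 5, night 3: 5, night 4: 5, night 5: 0, night 6: 0, night 7: 0, night 8: 0.
Peak is 9.

9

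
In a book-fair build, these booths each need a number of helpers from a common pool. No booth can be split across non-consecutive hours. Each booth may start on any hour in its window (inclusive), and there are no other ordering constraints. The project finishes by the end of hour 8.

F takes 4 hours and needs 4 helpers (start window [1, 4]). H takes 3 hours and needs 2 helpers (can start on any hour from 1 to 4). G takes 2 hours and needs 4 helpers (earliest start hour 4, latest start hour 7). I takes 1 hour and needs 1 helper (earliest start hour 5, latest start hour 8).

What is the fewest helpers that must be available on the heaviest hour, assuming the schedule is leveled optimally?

6

Early-start (F@1, H@1, G@4, I@5) gives peak 8: h1:6  h2:6  h3:6  h4:8  h5:5  h6:0  h7:0  h8:0.
Shift G→5.
Schedule F@1, H@1, G@5, I@5: h1:6  h2:6  h3:6  h4:4  h5:5  h6:4  h7:0  h8:0 — peak 6.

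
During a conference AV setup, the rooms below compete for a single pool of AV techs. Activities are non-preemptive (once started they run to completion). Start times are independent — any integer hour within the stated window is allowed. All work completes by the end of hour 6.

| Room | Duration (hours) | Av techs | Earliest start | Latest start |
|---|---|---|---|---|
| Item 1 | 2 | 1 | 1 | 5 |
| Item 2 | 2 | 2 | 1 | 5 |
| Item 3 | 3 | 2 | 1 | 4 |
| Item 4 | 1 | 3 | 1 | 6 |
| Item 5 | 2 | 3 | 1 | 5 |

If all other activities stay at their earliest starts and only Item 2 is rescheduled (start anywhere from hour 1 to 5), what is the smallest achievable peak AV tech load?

9

Item 2@1: h1:11  h2:8  h3:2  h4:0  h5:0  h6:0 → peak 11
Item 2@2: h1:9  h2:8  h3:4  h4:0  h5:0  h6:0 → peak 9
Item 2@3: h1:9  h2:6  h3:4  h4:2  h5:0  h6:0 → peak 9
Item 2@4: h1:9  h2:6  h3:2  h4:2  h5:2  h6:0 → peak 9
Item 2@5: h1:9  h2:6  h3:2  h4:0  h5:2  h6:2 → peak 9
Best is Item 2@2, peak 9.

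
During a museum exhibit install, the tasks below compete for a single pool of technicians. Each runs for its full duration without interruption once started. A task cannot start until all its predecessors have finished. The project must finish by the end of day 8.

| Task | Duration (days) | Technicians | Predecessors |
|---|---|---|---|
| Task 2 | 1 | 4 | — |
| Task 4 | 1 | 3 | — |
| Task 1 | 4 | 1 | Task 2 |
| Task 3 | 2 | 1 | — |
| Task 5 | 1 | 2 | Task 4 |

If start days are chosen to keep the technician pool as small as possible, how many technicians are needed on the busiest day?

4

Early-start (Task 2@1, Task 4@1, Task 1@2, Task 3@1, Task 5@2) gives peak 8: d1:8  d2:4  d3:1  d4:1  d5:1  d6:0  d7:0  d8:0.
Shift Task 4→2, Task 3→3, Task 5→3.
Schedule Task 2@1, Task 4@2, Task 1@2, Task 3@3, Task 5@3: d1:4  d2:4  d3:4  d4:2  d5:1  d6:0  d7:0  d8:0 — peak 4.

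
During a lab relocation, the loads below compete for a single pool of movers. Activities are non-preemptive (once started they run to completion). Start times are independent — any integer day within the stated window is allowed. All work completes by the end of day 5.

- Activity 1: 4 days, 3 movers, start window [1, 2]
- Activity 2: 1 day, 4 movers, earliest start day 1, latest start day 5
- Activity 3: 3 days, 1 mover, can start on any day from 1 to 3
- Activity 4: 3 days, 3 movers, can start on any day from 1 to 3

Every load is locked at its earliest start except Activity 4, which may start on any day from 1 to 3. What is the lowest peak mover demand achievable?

8

Activity 4@1: d1:11  d2:7  d3:7  d4:3  d5:0 → peak 11
Activity 4@2: d1:8  d2:7  d3:7  d4:6  d5:0 → peak 8
Activity 4@3: d1:8  d2:4  d3:7  d4:6  d5:3 → peak 8
Best is Activity 4@2, peak 8.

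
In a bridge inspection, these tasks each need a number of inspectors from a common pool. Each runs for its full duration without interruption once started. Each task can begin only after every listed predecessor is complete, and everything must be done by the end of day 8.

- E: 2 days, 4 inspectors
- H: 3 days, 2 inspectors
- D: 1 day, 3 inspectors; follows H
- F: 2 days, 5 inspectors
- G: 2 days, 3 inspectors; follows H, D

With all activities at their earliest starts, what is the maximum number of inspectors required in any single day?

11

Early-start schedule: E@1, H@1, D@4, F@1, G@5.
Load per day: day 1: 11, day 2: 11, day 3: 2, day 4: 3, day 5: 3, day 6: 3, day 7: 0, day 8: 0.
Peak is 11.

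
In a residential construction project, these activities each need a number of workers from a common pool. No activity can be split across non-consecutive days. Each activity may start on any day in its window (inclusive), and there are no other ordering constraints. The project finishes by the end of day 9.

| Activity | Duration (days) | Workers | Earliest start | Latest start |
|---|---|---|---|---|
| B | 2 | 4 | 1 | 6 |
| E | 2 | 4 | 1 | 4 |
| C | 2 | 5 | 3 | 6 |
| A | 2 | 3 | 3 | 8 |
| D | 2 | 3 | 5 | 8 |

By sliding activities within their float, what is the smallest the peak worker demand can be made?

6

Early-start (B@1, E@1, C@3, A@3, D@5) gives peak 8: d1:8  d2:8  d3:8  d4:8  d5:3  d6:3  d7:0  d8:0  d9:0.
Shift E→3, C→5, A→7, D→7.
Schedule B@1, E@3, C@5, A@7, D@7: d1:4  d2:4  d3:4  d4:4  d5:5  d6:5  d7:6  d8:6  d9:0 — peak 6.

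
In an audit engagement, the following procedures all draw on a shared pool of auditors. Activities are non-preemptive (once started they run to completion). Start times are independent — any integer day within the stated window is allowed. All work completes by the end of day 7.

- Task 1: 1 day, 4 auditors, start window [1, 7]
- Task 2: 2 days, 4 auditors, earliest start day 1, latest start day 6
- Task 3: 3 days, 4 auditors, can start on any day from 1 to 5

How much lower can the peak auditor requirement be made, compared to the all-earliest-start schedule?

8

Early-start peak: d1:12  d2:8  d3:4  d4:0  d5:0  d6:0  d7:0 ⇒ 12.
Leveled (Task 1@1, Task 2@2, Task 3@4): d1:4  d2:4  d3:4  d4:4  d5:4  d6:4  d7:0 ⇒ 4.
Reduction 12 − 4 = 8.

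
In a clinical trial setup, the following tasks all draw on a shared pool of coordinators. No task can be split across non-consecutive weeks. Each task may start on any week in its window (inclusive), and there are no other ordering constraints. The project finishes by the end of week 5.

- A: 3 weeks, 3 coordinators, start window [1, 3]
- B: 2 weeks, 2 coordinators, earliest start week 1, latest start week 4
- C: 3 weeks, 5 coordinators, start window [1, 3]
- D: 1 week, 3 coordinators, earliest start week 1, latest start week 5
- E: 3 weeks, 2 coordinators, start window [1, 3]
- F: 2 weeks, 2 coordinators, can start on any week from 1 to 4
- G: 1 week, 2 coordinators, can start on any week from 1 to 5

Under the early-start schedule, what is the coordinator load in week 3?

10

At early start, week 3 has: A, C, E.
Demand: 3 + 5 + 2 = 10.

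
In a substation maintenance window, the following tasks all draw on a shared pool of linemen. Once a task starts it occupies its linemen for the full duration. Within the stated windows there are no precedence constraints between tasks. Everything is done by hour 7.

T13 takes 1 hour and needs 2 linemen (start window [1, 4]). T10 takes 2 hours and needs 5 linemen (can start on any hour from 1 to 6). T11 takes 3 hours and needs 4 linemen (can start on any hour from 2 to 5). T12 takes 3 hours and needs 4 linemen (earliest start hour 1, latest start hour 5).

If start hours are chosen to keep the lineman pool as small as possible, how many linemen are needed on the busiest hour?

8

Early-start (T13@1, T10@1, T11@2, T12@1) gives peak 13: h1:11  h2:13  h3:8  h4:4  h5:0  h6:0  h7:0.
Shift T11→3, T12→3.
Schedule T13@1, T10@1, T11@3, T12@3: h1:7  h2:5  h3:8  h4:8  h5:8  h6:0  h7:0 — peak 8.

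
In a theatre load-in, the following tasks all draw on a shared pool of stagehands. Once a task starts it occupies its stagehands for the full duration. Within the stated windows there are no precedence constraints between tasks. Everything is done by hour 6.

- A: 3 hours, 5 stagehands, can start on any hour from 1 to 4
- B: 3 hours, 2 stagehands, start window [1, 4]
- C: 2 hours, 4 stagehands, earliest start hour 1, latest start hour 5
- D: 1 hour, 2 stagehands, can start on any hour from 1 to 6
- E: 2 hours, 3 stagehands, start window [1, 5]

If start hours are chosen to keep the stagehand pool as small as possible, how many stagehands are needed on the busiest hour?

7

Early-start (A@1, B@1, C@1, D@1, E@1) gives peak 16: h1:16  h2:14  h3:7  h4:0  h5:0  h6:0.
Shift C→4, D→4, E→5.
Schedule A@1, B@1, C@4, D@4, E@5: h1:7  h2:7  h3:7  h4:6  h5:7  h6:3 — peak 7.
Total stagehand-hours = 37 over 6 hours ⇒ peak ≥ ⌈37/6⌉ = 7, so 7 is optimal.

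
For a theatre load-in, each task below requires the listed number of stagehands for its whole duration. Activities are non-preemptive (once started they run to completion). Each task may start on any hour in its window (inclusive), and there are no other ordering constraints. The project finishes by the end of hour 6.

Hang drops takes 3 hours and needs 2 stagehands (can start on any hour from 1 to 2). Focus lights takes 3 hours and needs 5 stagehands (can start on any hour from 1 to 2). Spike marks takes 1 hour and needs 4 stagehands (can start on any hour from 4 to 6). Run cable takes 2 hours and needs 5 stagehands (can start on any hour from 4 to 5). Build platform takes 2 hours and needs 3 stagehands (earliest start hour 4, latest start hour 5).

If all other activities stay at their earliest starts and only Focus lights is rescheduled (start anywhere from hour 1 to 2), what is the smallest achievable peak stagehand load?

12

Focus lights@1: h1:7  h2:7  h3:7  h4:12  h5:8  h6:0 → peak 12
Focus lights@2: h1:2  h2:7  h3:7  h4:17  h5:8  h6:0 → peak 17
Best is Focus lights@1, peak 12.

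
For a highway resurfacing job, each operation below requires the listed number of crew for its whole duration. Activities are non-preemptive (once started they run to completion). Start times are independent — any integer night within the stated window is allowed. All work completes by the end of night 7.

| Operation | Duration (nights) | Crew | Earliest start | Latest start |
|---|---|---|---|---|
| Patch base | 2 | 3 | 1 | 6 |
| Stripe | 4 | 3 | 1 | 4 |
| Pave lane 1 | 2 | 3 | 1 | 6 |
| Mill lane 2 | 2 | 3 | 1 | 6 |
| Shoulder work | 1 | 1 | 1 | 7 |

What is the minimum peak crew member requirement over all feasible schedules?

6

Early-start (Patch base@1, Stripe@1, Pave lane 1@1, Mill lane 2@1, Shoulder work@1) gives peak 13: n1:13  n2:12  n3:3  n4:3  n5:0  n6:0  n7:0.
Shift Pave lane 1→3, Mill lane 2→5, Shoulder work→5.
Schedule Patch base@1, Stripe@1, Pave lane 1@3, Mill lane 2@5, Shoulder work@5: n1:6  n2:6  n3:6  n4:6  n5:4  n6:3  n7:0 — peak 6.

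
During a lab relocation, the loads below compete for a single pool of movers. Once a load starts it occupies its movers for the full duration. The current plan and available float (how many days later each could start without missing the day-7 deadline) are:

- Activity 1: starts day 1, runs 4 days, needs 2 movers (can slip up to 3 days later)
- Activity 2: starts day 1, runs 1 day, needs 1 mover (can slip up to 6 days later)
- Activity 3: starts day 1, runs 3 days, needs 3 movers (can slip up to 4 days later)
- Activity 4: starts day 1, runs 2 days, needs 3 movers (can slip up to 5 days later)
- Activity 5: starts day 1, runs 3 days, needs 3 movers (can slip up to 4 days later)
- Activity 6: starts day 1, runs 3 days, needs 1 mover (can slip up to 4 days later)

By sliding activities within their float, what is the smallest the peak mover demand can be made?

6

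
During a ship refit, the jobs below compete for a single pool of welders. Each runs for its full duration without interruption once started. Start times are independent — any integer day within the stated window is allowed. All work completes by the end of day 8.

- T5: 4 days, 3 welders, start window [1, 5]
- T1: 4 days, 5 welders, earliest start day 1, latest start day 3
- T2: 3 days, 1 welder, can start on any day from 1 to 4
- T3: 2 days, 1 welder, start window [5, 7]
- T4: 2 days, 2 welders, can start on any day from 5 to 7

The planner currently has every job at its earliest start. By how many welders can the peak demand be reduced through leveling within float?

3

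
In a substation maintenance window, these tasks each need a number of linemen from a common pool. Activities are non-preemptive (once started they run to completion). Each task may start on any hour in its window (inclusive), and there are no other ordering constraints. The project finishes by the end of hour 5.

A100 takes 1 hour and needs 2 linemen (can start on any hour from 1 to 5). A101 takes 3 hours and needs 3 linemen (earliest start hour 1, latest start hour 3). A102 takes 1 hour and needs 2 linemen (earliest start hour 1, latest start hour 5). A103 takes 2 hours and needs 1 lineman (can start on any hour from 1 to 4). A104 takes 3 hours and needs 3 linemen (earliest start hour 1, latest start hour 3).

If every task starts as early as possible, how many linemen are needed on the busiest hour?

Early-start schedule: A100@1, A101@1, A102@1, A103@1, A104@1.
Load per hour: hour 1: 11, hour 2: 7, hour 3: 6, hour 4: 0, hour 5: 0.
Peak is 11.

11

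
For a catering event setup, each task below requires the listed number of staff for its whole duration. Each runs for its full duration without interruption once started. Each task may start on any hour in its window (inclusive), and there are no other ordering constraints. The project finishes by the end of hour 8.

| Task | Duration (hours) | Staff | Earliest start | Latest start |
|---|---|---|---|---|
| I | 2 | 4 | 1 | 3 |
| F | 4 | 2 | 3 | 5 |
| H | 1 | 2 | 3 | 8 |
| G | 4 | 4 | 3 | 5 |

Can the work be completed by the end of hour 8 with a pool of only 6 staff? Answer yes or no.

yes

Schedule I@1, F@3, H@3, G@4: h1:4  h2:4  h3:4  h4:6  h5:6  h6:6  h7:4  h8:0 — peak 6 ≤ 6.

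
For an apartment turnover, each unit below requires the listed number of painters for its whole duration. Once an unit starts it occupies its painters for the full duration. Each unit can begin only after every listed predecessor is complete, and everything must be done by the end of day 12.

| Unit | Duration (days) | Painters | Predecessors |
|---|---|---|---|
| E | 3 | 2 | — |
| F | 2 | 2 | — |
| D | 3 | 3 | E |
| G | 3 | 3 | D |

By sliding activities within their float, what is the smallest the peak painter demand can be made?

3

Early-start (E@1, F@1, D@4, G@7) gives peak 4: d1:4  d2:4  d3:2  d4:3  d5:3  d6:3  d7:3  d8:3  d9:3  d10:0  d11:0  d12:0.
Shift F→4, D→6, G→9.
Schedule E@1, F@4, D@6, G@9: d1:2  d2:2  d3:2  d4:2  d5:2  d6:3  d7:3  d8:3  d9:3  d10:3  d11:3  d12:0 — peak 3.
Total painter-days = 28 over 12 days ⇒ peak ≥ ⌈28/12⌉ = 3, so 3 is optimal.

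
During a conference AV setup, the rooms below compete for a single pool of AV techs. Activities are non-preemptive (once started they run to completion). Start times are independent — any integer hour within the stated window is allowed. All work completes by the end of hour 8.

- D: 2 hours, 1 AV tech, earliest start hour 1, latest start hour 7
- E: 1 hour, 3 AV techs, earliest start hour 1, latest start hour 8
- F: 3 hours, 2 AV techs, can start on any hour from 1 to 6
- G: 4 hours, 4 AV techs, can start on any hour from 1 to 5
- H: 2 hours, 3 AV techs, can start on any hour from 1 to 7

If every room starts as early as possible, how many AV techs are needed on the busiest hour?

13

Early-start schedule: D@1, E@1, F@1, G@1, H@1.
Load per hour: hour 1: 13, hour 2: 10, hour 3: 6, hour 4: 4, hour 5: 0, hour 6: 0, hour 7: 0, hour 8: 0.
Peak is 13.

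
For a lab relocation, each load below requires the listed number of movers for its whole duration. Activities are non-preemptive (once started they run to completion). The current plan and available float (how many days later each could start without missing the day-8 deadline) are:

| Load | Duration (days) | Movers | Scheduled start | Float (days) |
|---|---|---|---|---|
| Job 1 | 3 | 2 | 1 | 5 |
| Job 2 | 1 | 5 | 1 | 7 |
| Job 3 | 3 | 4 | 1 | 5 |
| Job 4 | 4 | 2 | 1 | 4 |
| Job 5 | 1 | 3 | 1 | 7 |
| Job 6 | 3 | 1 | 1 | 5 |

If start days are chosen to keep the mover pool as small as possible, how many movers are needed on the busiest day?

5

Early-start (Job 1@1, Job 2@1, Job 3@1, Job 4@1, Job 5@1, Job 6@1) gives peak 17: d1:17  d2:9  d3:9  d4:2  d5:0  d6:0  d7:0  d8:0.
Shift Job 2→5, Job 3→6, Job 5→4.
Schedule Job 1@1, Job 2@5, Job 3@6, Job 4@1, Job 5@4, Job 6@1: d1:5  d2:5  d3:5  d4:5  d5:5  d6:4  d7:4  d8:4 — peak 5.
Total mover-days = 37 over 8 days ⇒ peak ≥ ⌈37/8⌉ = 5, so 5 is optimal.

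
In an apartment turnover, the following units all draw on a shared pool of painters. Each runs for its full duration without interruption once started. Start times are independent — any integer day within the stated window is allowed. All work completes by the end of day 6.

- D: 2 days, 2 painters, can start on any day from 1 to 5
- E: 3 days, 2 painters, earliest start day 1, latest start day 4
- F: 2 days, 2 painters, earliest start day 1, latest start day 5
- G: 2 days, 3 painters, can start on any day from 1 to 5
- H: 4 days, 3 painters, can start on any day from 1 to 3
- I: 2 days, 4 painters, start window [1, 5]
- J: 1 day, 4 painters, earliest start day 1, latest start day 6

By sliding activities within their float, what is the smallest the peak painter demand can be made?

Early-start (D@1, E@1, F@1, G@1, H@1, I@1, J@1) gives peak 20: d1:20  d2:16  d3:5  d4:3  d5:0  d6:0.
Shift F→3, G→4, I→5, J→6.
Schedule D@1, E@1, F@3, G@4, H@1, I@5, J@6: d1:7  d2:7  d3:7  d4:8  d5:7  d6:8 — peak 8.
Total painter-days = 44 over 6 days ⇒ peak ≥ ⌈44/6⌉ = 8, so 8 is optimal.

8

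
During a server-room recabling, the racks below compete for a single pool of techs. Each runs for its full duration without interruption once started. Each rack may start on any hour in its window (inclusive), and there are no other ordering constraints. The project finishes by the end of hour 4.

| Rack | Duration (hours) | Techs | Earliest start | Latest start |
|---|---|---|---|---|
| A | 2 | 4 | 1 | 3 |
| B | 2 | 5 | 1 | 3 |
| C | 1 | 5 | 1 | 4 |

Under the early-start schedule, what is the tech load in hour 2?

At early start, hour 2 has: A, B.
Demand: 4 + 5 = 9.

9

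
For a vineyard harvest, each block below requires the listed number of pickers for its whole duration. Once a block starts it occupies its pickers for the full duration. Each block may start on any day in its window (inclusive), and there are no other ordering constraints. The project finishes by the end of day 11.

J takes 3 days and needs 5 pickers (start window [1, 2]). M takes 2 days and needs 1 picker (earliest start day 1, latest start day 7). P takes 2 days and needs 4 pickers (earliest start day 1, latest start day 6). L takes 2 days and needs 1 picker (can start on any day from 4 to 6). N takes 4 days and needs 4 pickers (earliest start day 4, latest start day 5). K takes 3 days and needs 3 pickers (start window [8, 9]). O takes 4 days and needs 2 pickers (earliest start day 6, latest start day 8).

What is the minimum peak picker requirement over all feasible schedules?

8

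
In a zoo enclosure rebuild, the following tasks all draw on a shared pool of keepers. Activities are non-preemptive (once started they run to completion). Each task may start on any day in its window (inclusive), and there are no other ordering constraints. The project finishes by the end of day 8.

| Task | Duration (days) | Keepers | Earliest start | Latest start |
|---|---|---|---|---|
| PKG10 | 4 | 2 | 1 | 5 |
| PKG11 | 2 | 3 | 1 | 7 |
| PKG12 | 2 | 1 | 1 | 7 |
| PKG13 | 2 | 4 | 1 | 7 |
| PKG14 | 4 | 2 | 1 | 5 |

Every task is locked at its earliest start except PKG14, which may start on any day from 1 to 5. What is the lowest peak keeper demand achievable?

10

PKG14@1: d1:12  d2:12  d3:4  d4:4  d5:0  d6:0  d7:0  d8:0 → peak 12
PKG14@2: d1:10  d2:12  d3:4  d4:4  d5:2  d6:0  d7:0  d8:0 → peak 12
PKG14@3: d1:10  d2:10  d3:4  d4:4  d5:2  d6:2  d7:0  d8:0 → peak 10
PKG14@4: d1:10  d2:10  d3:2  d4:4  d5:2  d6:2  d7:2  d8:0 → peak 10
PKG14@5: d1:10  d2:10  d3:2  d4:2  d5:2  d6:2  d7:2  d8:2 → peak 10
Best is PKG14@3, peak 10.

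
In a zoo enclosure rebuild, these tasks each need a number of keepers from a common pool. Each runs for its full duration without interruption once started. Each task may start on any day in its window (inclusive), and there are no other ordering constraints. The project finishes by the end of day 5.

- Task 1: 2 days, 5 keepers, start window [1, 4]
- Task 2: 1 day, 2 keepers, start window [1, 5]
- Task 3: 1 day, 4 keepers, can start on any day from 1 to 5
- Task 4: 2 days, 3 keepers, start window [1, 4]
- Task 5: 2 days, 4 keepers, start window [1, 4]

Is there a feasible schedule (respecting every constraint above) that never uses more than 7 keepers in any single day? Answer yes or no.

yes

Schedule Task 1@1, Task 2@1, Task 3@3, Task 4@3, Task 5@4: d1:7  d2:5  d3:7  d4:7  d5:4 — peak 7 ≤ 7.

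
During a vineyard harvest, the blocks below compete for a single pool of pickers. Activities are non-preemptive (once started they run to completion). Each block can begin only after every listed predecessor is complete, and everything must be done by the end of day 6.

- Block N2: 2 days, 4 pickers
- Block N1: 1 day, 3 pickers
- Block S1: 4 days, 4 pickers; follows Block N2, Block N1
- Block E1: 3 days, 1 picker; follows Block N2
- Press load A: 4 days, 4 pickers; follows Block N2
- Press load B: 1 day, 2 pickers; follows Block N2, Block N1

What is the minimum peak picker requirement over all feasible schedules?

Early-start (Block N2@1, Block N1@1, Block S1@3, Block E1@3, Press load A@3, Press load B@3) gives peak 11: d1:7  d2:4  d3:11  d4:9  d5:9  d6:8.
Shift Press load B→6.
Schedule Block N2@1, Block N1@1, Block S1@3, Block E1@3, Press load A@3, Press load B@6: d1:7  d2:4  d3:9  d4:9  d5:9  d6:10 — peak 10.
No arrangement of the 16 feasible schedules does better.

10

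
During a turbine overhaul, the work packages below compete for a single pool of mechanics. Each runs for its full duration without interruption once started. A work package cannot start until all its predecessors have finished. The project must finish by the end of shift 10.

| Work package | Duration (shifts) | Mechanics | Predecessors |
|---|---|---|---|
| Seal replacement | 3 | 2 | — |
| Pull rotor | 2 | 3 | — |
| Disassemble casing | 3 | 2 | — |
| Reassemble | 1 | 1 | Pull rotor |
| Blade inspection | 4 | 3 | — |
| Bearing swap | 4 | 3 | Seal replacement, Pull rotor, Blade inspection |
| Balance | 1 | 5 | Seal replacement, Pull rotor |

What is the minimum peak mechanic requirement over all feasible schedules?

Early-start (Seal replacement@1, Pull rotor@1, Disassemble casing@1, Reassemble@3, Blade inspection@1, Bearing swap@5, Balance@4) gives peak 10: s1:10  s2:10  s3:8  s4:8  s5:3  s6:3  s7:3  s8:3  s9:0  s10:0.
Shift Pull rotor→4, Disassemble casing→5, Reassemble→6, Bearing swap→6, Balance→10.
Schedule Seal replacement@1, Pull rotor@4, Disassemble casing@5, Reassemble@6, Blade inspection@1, Bearing swap@6, Balance@10: s1:5  s2:5  s3:5  s4:6  s5:5  s6:6  s7:5  s8:3  s9:3  s10:5 — peak 6.

6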